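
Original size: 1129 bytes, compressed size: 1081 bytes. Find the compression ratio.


Ratio = original / compressed = 1129 / 1081 = 1.0444

1.0444


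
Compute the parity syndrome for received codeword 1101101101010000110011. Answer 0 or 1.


Syndrome = XOR of all bits = 1 XOR 1 XOR 0 XOR 1 XOR 1 XOR 0 XOR 1 XOR 1 XOR 0 XOR 1 XOR 0 XOR 1 XOR 0 XOR 0 XOR 0 XOR 0 XOR 1 XOR 1 XOR 0 XOR 0 XOR 1 XOR 1 = 0

0


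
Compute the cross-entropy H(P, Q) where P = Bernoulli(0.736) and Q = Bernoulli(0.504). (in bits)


H(P,Q) = -p*log2(q) - (1-p)*log2(1-q). -0.736*log2(0.504) = 0.727539; -0.264*log2(0.496) = 0.267059. H(P,Q) = 0.727539 + 0.267059 = 0.9946

0.9946 bits


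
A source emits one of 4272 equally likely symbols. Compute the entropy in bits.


H = log2(n) = log2(4272) = 12.0607

12.0607 bits


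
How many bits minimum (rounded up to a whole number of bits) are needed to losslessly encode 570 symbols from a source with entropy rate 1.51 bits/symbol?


Minimum bits >= n * H = 570 * 1.51 = 860.7, rounded up to a whole number of bits = 861

861 bits


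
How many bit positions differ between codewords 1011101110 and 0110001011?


Count differing positions: ^ ^ . ^ ^ . . ^ . ^ = 6 differences

6


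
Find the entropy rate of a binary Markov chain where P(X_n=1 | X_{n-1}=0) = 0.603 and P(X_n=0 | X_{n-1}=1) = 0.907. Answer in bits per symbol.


Stationary distribution: pi_0 = p10/(p01+p10) = 0.6007, pi_1 = 0.3993. Entropy rate H' = pi_0*H(p01) + pi_1*H(p10) = 0.6007*0.9692 + 0.3993*0.4464 = 0.7604

0.7604 bits/symbol


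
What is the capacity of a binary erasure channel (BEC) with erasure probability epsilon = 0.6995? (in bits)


C = 1 - epsilon = 1 - 0.6995 = 0.3005

0.3005 bits


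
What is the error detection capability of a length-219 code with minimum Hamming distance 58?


Detection capability = d_min - 1 = 58 - 1 = 57

57 errors


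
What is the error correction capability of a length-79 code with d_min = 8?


Correction capability = floor((d-1)/2) = floor((8-1)/2) = 3

3 errors


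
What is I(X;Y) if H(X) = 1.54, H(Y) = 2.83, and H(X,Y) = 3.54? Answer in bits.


I(X;Y) = H(X) + H(Y) - H(X,Y) = 1.54 + 2.83 - 3.54 = 0.83

0.83 bits


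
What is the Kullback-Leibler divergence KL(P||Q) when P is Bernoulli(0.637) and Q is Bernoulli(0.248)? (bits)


KL = p*log2(p/q) + (1-p)*log2((1-p)/(1-q)) = 0.637*log2(0.637/0.248) + 0.363*log2(0.363/0.752) = 0.4855

0.4855 bits


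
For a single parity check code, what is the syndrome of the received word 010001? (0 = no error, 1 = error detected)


Syndrome = XOR of all bits = 0 XOR 1 XOR 0 XOR 0 XOR 0 XOR 1 = 0

0


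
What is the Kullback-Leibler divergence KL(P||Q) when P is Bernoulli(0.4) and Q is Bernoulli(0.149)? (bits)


KL = p*log2(p/q) + (1-p)*log2((1-p)/(1-q)) = 0.4*log2(0.4/0.149) + 0.6*log2(0.6/0.851) = 0.2674

0.2674 bits


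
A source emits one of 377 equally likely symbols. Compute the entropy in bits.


H = log2(n) = log2(377) = 8.5584

8.5584 bits


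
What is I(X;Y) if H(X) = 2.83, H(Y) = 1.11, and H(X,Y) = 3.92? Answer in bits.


I(X;Y) = H(X) + H(Y) - H(X,Y) = 2.83 + 1.11 - 3.92 = 0.02

0.02 bits


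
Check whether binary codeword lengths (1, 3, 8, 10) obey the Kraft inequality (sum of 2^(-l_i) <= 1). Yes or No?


Kraft sum = sum(2^(-l_i)) = 0.6299, need <= 1. Result: satisfied (a binary prefix-free code with these lengths exists)

Yes


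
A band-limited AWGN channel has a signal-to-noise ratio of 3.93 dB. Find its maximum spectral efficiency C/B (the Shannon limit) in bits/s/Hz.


SNR_linear = 10^(3.93/10) = 2.4717; C/B = log2(1 + SNR_linear) = log2(1 + 2.4717) = 1.7957

1.7957 bits/s/Hz


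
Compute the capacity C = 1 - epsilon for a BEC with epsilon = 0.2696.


C = 1 - epsilon = 1 - 0.2696 = 0.7304

0.7304 bits


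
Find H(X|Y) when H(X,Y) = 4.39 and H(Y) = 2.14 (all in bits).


H(X|Y) = H(X,Y) - H(Y) = 4.39 - 2.14 = 2.25

2.25 bits


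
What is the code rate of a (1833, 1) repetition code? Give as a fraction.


Rate = k/n = 1/1833

1/1833


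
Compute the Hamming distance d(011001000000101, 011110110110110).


Count differing positions: . . . ^ ^ ^ ^ ^ . ^ ^ . . ^ ^ = 9 differences

9


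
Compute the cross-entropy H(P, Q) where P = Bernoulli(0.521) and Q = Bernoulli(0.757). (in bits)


H(P,Q) = -p*log2(q) - (1-p)*log2(1-q). -0.521*log2(0.757) = 0.209252; -0.479*log2(0.243) = 0.977625. H(P,Q) = 0.209252 + 0.977625 = 1.1869

1.1869 bits


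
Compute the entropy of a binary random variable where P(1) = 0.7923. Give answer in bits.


H = -p*log2(p) - (1-p)*log2(1-p). -0.7923*log2(0.7923) = 0.266119; -0.2077*log2(0.2077) = 0.470945. H = 0.266119 + 0.470945 = 0.7371

0.7371 bits


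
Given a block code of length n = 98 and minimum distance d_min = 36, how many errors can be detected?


Detection capability = d_min - 1 = 36 - 1 = 35

35 errors


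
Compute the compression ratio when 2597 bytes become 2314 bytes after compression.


Ratio = original / compressed = 2597 / 2314 = 1.1223

1.1223


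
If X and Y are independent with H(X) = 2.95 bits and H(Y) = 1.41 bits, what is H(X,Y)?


For independent variables, H(X,Y) = H(X) + H(Y) = 2.95 + 1.41 = 4.36

4.36 bits


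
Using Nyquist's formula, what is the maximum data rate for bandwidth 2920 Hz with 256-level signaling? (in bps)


Rate = 2 * B * log2(M) = 2 * 2920 * 8.0 = 46720.0

46720.0 bps


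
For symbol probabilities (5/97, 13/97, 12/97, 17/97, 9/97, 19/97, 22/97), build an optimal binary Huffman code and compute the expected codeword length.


Huffman construction (repeatedly merge the two least-probable nodes; each merge adds 1 bit to every symbol beneath it): 5/97 + 9/97 = 14/97; 12/97 + 13/97 = 25/97; 14/97 + 17/97 = 31/97; 19/97 + 22/97 = 41/97; 25/97 + 31/97 = 56/97; 41/97 + 56/97 = 1. Resulting codeword lengths (in the order the probabilities were given): (4, 3, 3, 3, 4, 2, 2). L_avg = sum(p_i * l_i) = 5/97*4 + 13/97*3 + 12/97*3 + 17/97*3 + 9/97*4 + 19/97*2 + 22/97*2 = 264/97 = 2.7216

2.7216 bits


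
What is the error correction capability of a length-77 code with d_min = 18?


Correction capability = floor((d-1)/2) = floor((18-1)/2) = 8

8 errors


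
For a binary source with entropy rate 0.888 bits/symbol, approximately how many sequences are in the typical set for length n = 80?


log2|A_typical| = nH = 80 * 0.888 = 71.04, so |A_typical| ~ 2^71.04 = 2.428e+21

2.428e+21


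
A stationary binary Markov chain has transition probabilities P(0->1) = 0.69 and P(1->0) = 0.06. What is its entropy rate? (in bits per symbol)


Stationary distribution: pi_0 = p10/(p01+p10) = 0.08, pi_1 = 0.92. Entropy rate H' = pi_0*H(p01) + pi_1*H(p10) = 0.08*0.8932 + 0.92*0.3274 = 0.3727

0.3727 bits/symbol


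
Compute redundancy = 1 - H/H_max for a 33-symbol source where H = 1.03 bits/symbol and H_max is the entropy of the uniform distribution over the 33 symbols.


H_max = log2(K) = log2(33) = 5.0444 bits/symbol. Redundancy = 1 - H/H_max = 1 - 1.03/5.0444 = 1 - 0.2042 = 0.7958

0.7958


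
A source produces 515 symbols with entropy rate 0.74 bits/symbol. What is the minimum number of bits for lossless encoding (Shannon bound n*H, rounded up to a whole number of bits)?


Minimum bits >= n * H = 515 * 0.74 = 381.1, rounded up to a whole number of bits = 382

382 bits


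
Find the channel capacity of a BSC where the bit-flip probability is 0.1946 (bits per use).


H(p) = -p*log2(p) - (1-p)*log2(1-p) = -0.1946*log2(0.1946) - 0.8054*log2(0.8054) = 0.459532 + 0.251464 = 0.711. C = 1 - H(p) = 1 - 0.711 = 0.289

0.289 bits


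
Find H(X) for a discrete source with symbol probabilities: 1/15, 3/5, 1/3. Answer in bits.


H = -sum(p_i * log2(p_i)). Terms: -(1/15)*log2(1/15) = 0.260459; -(3/5)*log2(3/5) = 0.442179; -(1/3)*log2(1/3) = 0.528321. H = 0.260459 + 0.442179 + 0.528321 = 1.231

1.231 bits


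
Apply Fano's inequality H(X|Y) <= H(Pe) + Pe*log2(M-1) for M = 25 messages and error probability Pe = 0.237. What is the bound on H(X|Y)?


H(Pe) = -Pe*log2(Pe) - (1-Pe)*log2(1-Pe) = -0.237*log2(0.237) - 0.763*log2(0.763) = 0.492259 + 0.297757 = 0.79. Pe*log2(M-1) = 0.237*log2(24) = 1.086636. Bound = H(Pe) + Pe*log2(M-1) = 0.492259 + 0.297757 + 1.086636 = 1.8767

1.8767 bits


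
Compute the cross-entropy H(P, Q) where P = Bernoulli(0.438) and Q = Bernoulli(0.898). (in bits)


H(P,Q) = -p*log2(q) - (1-p)*log2(1-q). -0.438*log2(0.898) = 0.067983; -0.562*log2(0.102) = 1.850868. H(P,Q) = 0.067983 + 1.850868 = 1.9189

1.9189 bits


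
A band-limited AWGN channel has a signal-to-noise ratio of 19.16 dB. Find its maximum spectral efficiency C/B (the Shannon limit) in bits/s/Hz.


SNR_linear = 10^(19.16/10) = 82.4138; C/B = log2(1 + SNR_linear) = log2(1 + 82.4138) = 6.3822

6.3822 bits/s/Hz


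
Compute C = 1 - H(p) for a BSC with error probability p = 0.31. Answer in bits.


H(p) = -p*log2(p) - (1-p)*log2(1-p) = -0.31*log2(0.31) - 0.69*log2(0.69) = 0.523795 + 0.369379 = 0.8932. C = 1 - H(p) = 1 - 0.8932 = 0.1068

0.1068 bits


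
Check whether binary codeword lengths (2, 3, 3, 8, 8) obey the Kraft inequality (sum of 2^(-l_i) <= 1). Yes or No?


Kraft sum = sum(2^(-l_i)) = 0.5078, need <= 1. Result: satisfied (a binary prefix-free code with these lengths exists)

Yes


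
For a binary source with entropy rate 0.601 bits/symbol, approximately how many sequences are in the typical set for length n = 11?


log2|A_typical| = nH = 11 * 0.601 = 6.611, so |A_typical| ~ 2^6.611 = 9.775e+01

9.775e+01


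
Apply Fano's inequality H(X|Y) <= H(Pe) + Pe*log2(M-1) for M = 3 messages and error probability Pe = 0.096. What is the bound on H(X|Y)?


H(Pe) = -Pe*log2(Pe) - (1-Pe)*log2(1-Pe) = -0.096*log2(0.096) - 0.904*log2(0.904) = 0.324559 + 0.131627 = 0.4562. Pe*log2(M-1) = 0.096*log2(2) = 0.096000. Bound = H(Pe) + Pe*log2(M-1) = 0.324559 + 0.131627 + 0.096000 = 0.5522

0.5522 bits


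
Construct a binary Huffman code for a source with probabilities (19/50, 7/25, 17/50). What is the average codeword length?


Huffman construction (repeatedly merge the two least-probable nodes; each merge adds 1 bit to every symbol beneath it): 7/25 + 17/50 = 31/50; 19/50 + 31/50 = 1. Resulting codeword lengths (in the order the probabilities were given): (1, 2, 2). L_avg = sum(p_i * l_i) = 19/50*1 + 7/25*2 + 17/50*2 = 81/50 = 1.62

1.62 bits


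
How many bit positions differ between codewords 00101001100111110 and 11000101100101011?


Count differing positions: ^ ^ ^ . ^ ^ . . . . . . ^ . ^ . ^ = 8 differences

8


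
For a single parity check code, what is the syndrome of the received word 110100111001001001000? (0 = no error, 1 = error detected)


Syndrome = XOR of all bits = 1 XOR 1 XOR 0 XOR 1 XOR 0 XOR 0 XOR 1 XOR 1 XOR 1 XOR 0 XOR 0 XOR 1 XOR 0 XOR 0 XOR 1 XOR 0 XOR 0 XOR 1 XOR 0 XOR 0 XOR 0 = 1

1


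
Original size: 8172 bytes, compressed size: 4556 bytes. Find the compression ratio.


Ratio = original / compressed = 8172 / 4556 = 1.7937

1.7937


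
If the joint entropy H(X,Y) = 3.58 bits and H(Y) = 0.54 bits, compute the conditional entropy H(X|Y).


H(X|Y) = H(X,Y) - H(Y) = 3.58 - 0.54 = 3.04

3.04 bits


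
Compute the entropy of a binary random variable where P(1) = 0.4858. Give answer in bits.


H = -p*log2(p) - (1-p)*log2(1-p). -0.4858*log2(0.4858) = 0.505993; -0.5142*log2(0.5142) = 0.493426. H = 0.505993 + 0.493426 = 0.9994

0.9994 bits


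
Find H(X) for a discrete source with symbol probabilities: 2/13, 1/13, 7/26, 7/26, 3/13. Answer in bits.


H = -sum(p_i * log2(p_i)). Terms: -(2/13)*log2(2/13) = 0.415452; -(1/13)*log2(1/13) = 0.284649; -(7/26)*log2(7/26) = 0.509677; -(7/26)*log2(7/26) = 0.509677; -(3/13)*log2(3/13) = 0.488187. H = 0.415452 + 0.284649 + 0.509677 + 0.509677 + 0.488187 = 2.2076

2.2076 bits


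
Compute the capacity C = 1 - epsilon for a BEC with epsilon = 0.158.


C = 1 - epsilon = 1 - 0.158 = 0.842

0.842 bits


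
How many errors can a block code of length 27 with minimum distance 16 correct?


Correction capability = floor((d-1)/2) = floor((16-1)/2) = 7

7 errors


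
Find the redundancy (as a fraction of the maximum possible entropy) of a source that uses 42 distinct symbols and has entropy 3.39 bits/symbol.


H_max = log2(K) = log2(42) = 5.3923 bits/symbol. Redundancy = 1 - H/H_max = 1 - 3.39/5.3923 = 1 - 0.6287 = 0.3713

0.3713


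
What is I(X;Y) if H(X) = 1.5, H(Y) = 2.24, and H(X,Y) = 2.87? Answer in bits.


I(X;Y) = H(X) + H(Y) - H(X,Y) = 1.5 + 2.24 - 2.87 = 0.87

0.87 bits


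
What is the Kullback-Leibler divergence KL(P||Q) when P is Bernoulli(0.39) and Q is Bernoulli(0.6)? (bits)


KL = p*log2(p/q) + (1-p)*log2((1-p)/(1-q)) = 0.39*log2(0.39/0.6) + 0.61*log2(0.61/0.4) = 0.129

0.129 bits


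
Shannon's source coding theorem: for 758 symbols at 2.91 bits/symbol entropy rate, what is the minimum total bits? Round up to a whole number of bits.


Minimum bits >= n * H = 758 * 2.91 = 2205.78, rounded up to a whole number of bits = 2206

2206 bits


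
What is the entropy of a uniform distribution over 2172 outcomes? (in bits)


H = log2(n) = log2(2172) = 11.0848

11.0848 bits


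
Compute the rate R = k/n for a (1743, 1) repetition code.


Rate = k/n = 1/1743

1/1743


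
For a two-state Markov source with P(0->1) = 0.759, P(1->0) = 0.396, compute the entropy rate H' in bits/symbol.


Stationary distribution: pi_0 = p10/(p01+p10) = 0.3429, pi_1 = 0.6571. Entropy rate H' = pi_0*H(p01) + pi_1*H(p10) = 0.3429*0.7967 + 0.6571*0.9686 = 0.9096

0.9096 bits/symbol


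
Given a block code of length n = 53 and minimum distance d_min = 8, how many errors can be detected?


Detection capability = d_min - 1 = 8 - 1 = 7

7 errors


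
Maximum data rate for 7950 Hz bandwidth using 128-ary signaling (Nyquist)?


Rate = 2 * B * log2(M) = 2 * 7950 * 7.0 = 111300.0

111300.0 bps


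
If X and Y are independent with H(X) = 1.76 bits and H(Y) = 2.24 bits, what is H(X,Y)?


For independent variables, H(X,Y) = H(X) + H(Y) = 1.76 + 2.24 = 4.0

4.0 bits


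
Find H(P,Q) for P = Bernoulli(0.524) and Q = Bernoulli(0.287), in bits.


H(P,Q) = -p*log2(q) - (1-p)*log2(1-q). -0.524*log2(0.287) = 0.943660; -0.476*log2(0.713) = 0.232300. H(P,Q) = 0.943660 + 0.232300 = 1.176

1.176 bits


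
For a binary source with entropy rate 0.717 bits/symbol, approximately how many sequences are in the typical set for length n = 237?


log2|A_typical| = nH = 237 * 0.717 = 169.929, so |A_typical| ~ 2^169.929 = 1.425e+51

1.425e+51


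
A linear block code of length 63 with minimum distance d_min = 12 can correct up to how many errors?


Correction capability = floor((d-1)/2) = floor((12-1)/2) = 5

5 errors


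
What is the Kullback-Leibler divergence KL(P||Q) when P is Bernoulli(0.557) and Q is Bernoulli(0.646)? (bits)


KL = p*log2(p/q) + (1-p)*log2((1-p)/(1-q)) = 0.557*log2(0.557/0.646) + 0.443*log2(0.443/0.354) = 0.0242

0.0242 bits


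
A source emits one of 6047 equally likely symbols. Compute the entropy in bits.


H = log2(n) = log2(6047) = 12.562

12.562 bits


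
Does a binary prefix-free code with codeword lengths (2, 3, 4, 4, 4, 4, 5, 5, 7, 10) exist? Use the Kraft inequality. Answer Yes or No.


Kraft sum = sum(2^(-l_i)) = 0.6963, need <= 1. Result: satisfied (a binary prefix-free code with these lengths exists)

Yes


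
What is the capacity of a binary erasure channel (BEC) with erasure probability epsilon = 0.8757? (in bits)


C = 1 - epsilon = 1 - 0.8757 = 0.1243

0.1243 bits


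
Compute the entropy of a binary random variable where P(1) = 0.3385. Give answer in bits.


H = -p*log2(p) - (1-p)*log2(1-p). -0.3385*log2(0.3385) = 0.528998; -0.6615*log2(0.6615) = 0.394378. H = 0.528998 + 0.394378 = 0.9234

0.9234 bits


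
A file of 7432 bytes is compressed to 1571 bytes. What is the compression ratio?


Ratio = original / compressed = 7432 / 1571 = 4.7307

4.7307


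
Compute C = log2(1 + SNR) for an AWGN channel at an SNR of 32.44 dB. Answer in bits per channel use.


SNR_linear = 10^(32.44/10) = 1753.8805; C = log2(1 + SNR_linear) = log2(1 + 1753.8805) = 10.7772

10.7772 bits/channel use


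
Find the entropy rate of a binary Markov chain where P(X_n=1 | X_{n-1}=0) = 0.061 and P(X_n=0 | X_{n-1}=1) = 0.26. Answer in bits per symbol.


Stationary distribution: pi_0 = p10/(p01+p10) = 0.81, pi_1 = 0.19. Entropy rate H' = pi_0*H(p01) + pi_1*H(p10) = 0.81*0.3314 + 0.19*0.8267 = 0.4255

0.4255 bits/symbol


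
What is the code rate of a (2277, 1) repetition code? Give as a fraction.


Rate = k/n = 1/2277

1/2277


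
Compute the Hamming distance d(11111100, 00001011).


Count differing positions: ^ ^ ^ ^ . ^ ^ ^ = 7 differences

7


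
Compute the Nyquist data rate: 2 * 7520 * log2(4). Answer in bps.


Rate = 2 * B * log2(M) = 2 * 7520 * 2.0 = 30080.0

30080.0 bps


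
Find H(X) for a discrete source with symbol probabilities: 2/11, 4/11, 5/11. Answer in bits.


H = -sum(p_i * log2(p_i)). Terms: -(2/11)*log2(2/11) = 0.447169; -(4/11)*log2(4/11) = 0.530702; -(5/11)*log2(5/11) = 0.517047. H = 0.447169 + 0.530702 + 0.517047 = 1.4949

1.4949 bits


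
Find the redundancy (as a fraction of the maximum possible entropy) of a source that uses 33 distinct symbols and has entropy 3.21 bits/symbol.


H_max = log2(K) = log2(33) = 5.0444 bits/symbol. Redundancy = 1 - H/H_max = 1 - 3.21/5.0444 = 1 - 0.6363 = 0.3637

0.3637


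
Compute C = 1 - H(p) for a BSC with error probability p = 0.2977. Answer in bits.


H(p) = -p*log2(p) - (1-p)*log2(1-p) = -0.2977*log2(0.2977) - 0.7023*log2(0.7023) = 0.520400 + 0.358061 = 0.8785. C = 1 - H(p) = 1 - 0.8785 = 0.1215

0.1215 bits


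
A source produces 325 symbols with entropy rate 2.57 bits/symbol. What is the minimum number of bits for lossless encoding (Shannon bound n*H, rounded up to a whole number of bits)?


Minimum bits >= n * H = 325 * 2.57 = 835.25, rounded up to a whole number of bits = 836

836 bits


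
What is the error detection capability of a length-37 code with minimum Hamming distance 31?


Detection capability = d_min - 1 = 31 - 1 = 30

30 errors


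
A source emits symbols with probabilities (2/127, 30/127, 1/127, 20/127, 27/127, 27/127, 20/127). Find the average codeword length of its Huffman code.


Huffman construction (repeatedly merge the two least-probable nodes; each merge adds 1 bit to every symbol beneath it): 1/127 + 2/127 = 3/127; 3/127 + 20/127 = 23/127; 20/127 + 23/127 = 43/127; 27/127 + 27/127 = 54/127; 30/127 + 43/127 = 73/127; 54/127 + 73/127 = 1. Resulting codeword lengths (in the order the probabilities were given): (5, 2, 5, 4, 2, 2, 3). L_avg = sum(p_i * l_i) = 2/127*5 + 30/127*2 + 1/127*5 + 20/127*4 + 27/127*2 + 27/127*2 + 20/127*3 = 323/127 = 2.5433

2.5433 bits


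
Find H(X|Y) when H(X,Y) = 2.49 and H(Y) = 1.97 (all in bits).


H(X|Y) = H(X,Y) - H(Y) = 2.49 - 1.97 = 0.52

0.52 bits


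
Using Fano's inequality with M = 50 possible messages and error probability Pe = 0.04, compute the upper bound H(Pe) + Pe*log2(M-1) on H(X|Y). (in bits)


H(Pe) = -Pe*log2(Pe) - (1-Pe)*log2(1-Pe) = -0.04*log2(0.04) - 0.96*log2(0.96) = 0.185754 + 0.056538 = 0.2423. Pe*log2(M-1) = 0.04*log2(49) = 0.224588. Bound = H(Pe) + Pe*log2(M-1) = 0.185754 + 0.056538 + 0.224588 = 0.4669

0.4669 bits


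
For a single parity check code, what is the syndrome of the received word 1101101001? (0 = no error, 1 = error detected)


Syndrome = XOR of all bits = 1 XOR 1 XOR 0 XOR 1 XOR 1 XOR 0 XOR 1 XOR 0 XOR 0 XOR 1 = 0

0


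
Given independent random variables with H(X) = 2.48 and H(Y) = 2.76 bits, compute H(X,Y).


For independent variables, H(X,Y) = H(X) + H(Y) = 2.48 + 2.76 = 5.24

5.24 bits


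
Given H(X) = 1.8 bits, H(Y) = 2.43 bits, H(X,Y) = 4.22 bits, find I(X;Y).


I(X;Y) = H(X) + H(Y) - H(X,Y) = 1.8 + 2.43 - 4.22 = 0.01

0.01 bits


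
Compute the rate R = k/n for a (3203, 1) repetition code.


Rate = k/n = 1/3203

1/3203


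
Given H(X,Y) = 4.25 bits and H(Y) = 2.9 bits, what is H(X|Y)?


H(X|Y) = H(X,Y) - H(Y) = 4.25 - 2.9 = 1.35

1.35 bits


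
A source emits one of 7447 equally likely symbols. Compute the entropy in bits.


H = log2(n) = log2(7447) = 12.8624

12.8624 bits


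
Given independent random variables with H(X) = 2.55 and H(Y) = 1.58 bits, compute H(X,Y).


For independent variables, H(X,Y) = H(X) + H(Y) = 2.55 + 1.58 = 4.13

4.13 bits


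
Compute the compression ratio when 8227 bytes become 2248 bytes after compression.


Ratio = original / compressed = 8227 / 2248 = 3.6597

3.6597


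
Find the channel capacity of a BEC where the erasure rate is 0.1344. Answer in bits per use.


C = 1 - epsilon = 1 - 0.1344 = 0.8656

0.8656 bits


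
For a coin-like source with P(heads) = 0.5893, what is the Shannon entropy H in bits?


H = -p*log2(p) - (1-p)*log2(1-p). -0.5893*log2(0.5893) = 0.449592; -0.4107*log2(0.4107) = 0.527274. H = 0.449592 + 0.527274 = 0.9769

0.9769 bits


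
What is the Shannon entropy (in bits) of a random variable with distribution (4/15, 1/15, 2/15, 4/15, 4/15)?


H = -sum(p_i * log2(p_i)). Terms: -(4/15)*log2(4/15) = 0.508504; -(1/15)*log2(1/15) = 0.260459; -(2/15)*log2(2/15) = 0.387585; -(4/15)*log2(4/15) = 0.508504; -(4/15)*log2(4/15) = 0.508504. H = 0.508504 + 0.260459 + 0.387585 + 0.508504 + 0.508504 = 2.1736

2.1736 bits


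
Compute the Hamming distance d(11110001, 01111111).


Count differing positions: ^ . . . ^ ^ ^ . = 4 differences

4


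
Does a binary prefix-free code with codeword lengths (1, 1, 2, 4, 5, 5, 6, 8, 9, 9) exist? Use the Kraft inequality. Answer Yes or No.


Kraft sum = sum(2^(-l_i)) = 1.3984, need <= 1. Result: violated (a binary prefix-free code with these lengths cannot exist)

No


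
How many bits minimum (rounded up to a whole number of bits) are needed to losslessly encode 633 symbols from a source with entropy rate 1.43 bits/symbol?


Minimum bits >= n * H = 633 * 1.43 = 905.19, rounded up to a whole number of bits = 906

906 bits


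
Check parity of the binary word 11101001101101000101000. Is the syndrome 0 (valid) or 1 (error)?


Syndrome = XOR of all bits = 1 XOR 1 XOR 1 XOR 0 XOR 1 XOR 0 XOR 0 XOR 1 XOR 1 XOR 0 XOR 1 XOR 1 XOR 0 XOR 1 XOR 0 XOR 0 XOR 0 XOR 1 XOR 0 XOR 1 XOR 0 XOR 0 XOR 0 = 1

1


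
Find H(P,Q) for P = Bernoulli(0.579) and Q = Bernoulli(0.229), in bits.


H(P,Q) = -p*log2(q) - (1-p)*log2(1-q). -0.579*log2(0.229) = 1.231290; -0.421*log2(0.771) = 0.157958. H(P,Q) = 1.231290 + 0.157958 = 1.3892

1.3892 bits


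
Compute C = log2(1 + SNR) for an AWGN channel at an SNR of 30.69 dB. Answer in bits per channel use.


SNR_linear = 10^(30.69/10) = 1172.1954; C = log2(1 + SNR_linear) = log2(1 + 1172.1954) = 10.1962

10.1962 bits/channel use


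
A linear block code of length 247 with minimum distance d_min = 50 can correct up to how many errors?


Correction capability = floor((d-1)/2) = floor((50-1)/2) = 24

24 errors


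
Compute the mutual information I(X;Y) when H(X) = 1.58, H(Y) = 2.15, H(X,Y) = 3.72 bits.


I(X;Y) = H(X) + H(Y) - H(X,Y) = 1.58 + 2.15 - 3.72 = 0.01

0.01 bits


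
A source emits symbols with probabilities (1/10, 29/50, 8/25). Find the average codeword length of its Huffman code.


Huffman construction (repeatedly merge the two least-probable nodes; each merge adds 1 bit to every symbol beneath it): 1/10 + 8/25 = 21/50; 21/50 + 29/50 = 1. Resulting codeword lengths (in the order the probabilities were given): (2, 1, 2). L_avg = sum(p_i * l_i) = 1/10*2 + 29/50*1 + 8/25*2 = 71/50 = 1.42

1.42 bits


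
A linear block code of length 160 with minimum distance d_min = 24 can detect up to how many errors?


Detection capability = d_min - 1 = 24 - 1 = 23

23 errors


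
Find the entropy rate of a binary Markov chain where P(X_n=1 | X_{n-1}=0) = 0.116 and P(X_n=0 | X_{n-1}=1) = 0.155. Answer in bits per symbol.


Stationary distribution: pi_0 = p10/(p01+p10) = 0.572, pi_1 = 0.428. Entropy rate H' = pi_0*H(p01) + pi_1*H(p10) = 0.572*0.5178 + 0.428*0.6222 = 0.5625

0.5625 bits/symbol


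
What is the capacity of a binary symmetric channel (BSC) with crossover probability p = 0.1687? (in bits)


H(p) = -p*log2(p) - (1-p)*log2(1-p) = -0.1687*log2(0.1687) - 0.8313*log2(0.8313) = 0.433132 + 0.221590 = 0.6547. C = 1 - H(p) = 1 - 0.6547 = 0.3453

0.3453 bits


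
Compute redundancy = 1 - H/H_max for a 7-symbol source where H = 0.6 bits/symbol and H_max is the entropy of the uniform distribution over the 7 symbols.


H_max = log2(K) = log2(7) = 2.8074 bits/symbol. Redundancy = 1 - H/H_max = 1 - 0.6/2.8074 = 1 - 0.2137 = 0.7863

0.7863


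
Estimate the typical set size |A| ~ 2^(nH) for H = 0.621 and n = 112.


log2|A_typical| = nH = 112 * 0.621 = 69.552, so |A_typical| ~ 2^69.552 = 8.654e+20

8.654e+20


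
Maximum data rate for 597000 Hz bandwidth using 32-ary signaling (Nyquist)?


Rate = 2 * B * log2(M) = 2 * 597000 * 5.0 = 5970000.0

5970000.0 bps


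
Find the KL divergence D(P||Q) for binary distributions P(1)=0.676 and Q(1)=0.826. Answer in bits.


KL = p*log2(p/q) + (1-p)*log2((1-p)/(1-q)) = 0.676*log2(0.676/0.826) + 0.324*log2(0.324/0.174) = 0.0952

0.0952 bits


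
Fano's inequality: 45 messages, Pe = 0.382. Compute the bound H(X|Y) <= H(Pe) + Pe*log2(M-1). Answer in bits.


H(Pe) = -Pe*log2(Pe) - (1-Pe)*log2(1-Pe) = -0.382*log2(0.382) - 0.618*log2(0.618) = 0.530352 + 0.429091 = 0.9594. Pe*log2(M-1) = 0.382*log2(44) = 2.085503. Bound = H(Pe) + Pe*log2(M-1) = 0.530352 + 0.429091 + 2.085503 = 3.0449

3.0449 bits


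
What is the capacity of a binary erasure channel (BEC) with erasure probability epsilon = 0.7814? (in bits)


C = 1 - epsilon = 1 - 0.7814 = 0.2186

0.2186 bits


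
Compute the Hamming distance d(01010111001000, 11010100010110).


Count differing positions: ^ . . . . . ^ ^ . ^ ^ ^ ^ . = 7 differences

7


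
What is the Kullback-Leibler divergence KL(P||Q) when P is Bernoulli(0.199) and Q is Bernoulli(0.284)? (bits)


KL = p*log2(p/q) + (1-p)*log2((1-p)/(1-q)) = 0.199*log2(0.199/0.284) + 0.801*log2(0.801/0.716) = 0.0275

0.0275 bits


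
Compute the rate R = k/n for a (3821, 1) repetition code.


Rate = k/n = 1/3821

1/3821


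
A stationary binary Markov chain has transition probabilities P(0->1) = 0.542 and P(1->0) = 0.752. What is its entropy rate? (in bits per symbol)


Stationary distribution: pi_0 = p10/(p01+p10) = 0.5811, pi_1 = 0.4189. Entropy rate H' = pi_0*H(p01) + pi_1*H(p10) = 0.5811*0.9949 + 0.4189*0.8081 = 0.9167

0.9167 bits/symbol


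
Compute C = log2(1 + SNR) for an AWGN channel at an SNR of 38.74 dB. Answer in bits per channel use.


SNR_linear = 10^(38.74/10) = 7481.695; C = log2(1 + SNR_linear) = log2(1 + 7481.695) = 12.8693

12.8693 bits/channel use


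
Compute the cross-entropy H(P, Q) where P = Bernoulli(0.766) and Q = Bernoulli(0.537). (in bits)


H(P,Q) = -p*log2(q) - (1-p)*log2(1-q). -0.766*log2(0.537) = 0.687107; -0.234*log2(0.463) = 0.259954. H(P,Q) = 0.687107 + 0.259954 = 0.9471

0.9471 bits


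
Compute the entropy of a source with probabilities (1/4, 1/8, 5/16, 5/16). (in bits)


H = -sum(p_i * log2(p_i)). Terms: -(1/4)*log2(1/4) = 0.500000; -(1/8)*log2(1/8) = 0.375000; -(5/16)*log2(5/16) = 0.524397; -(5/16)*log2(5/16) = 0.524397. H = 0.500000 + 0.375000 + 0.524397 + 0.524397 = 1.9238

1.9238 bits


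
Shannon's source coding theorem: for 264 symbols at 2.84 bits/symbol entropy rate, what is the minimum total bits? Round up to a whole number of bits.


Minimum bits >= n * H = 264 * 2.84 = 749.76, rounded up to a whole number of bits = 750

750 bits


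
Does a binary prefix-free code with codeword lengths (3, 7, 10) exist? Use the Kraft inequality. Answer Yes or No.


Kraft sum = sum(2^(-l_i)) = 0.1338, need <= 1. Result: satisfied (a binary prefix-free code with these lengths exists)

Yes


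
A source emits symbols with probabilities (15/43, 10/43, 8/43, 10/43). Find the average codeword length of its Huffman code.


Huffman construction (repeatedly merge the two least-probable nodes; each merge adds 1 bit to every symbol beneath it): 8/43 + 10/43 = 18/43; 10/43 + 15/43 = 25/43; 18/43 + 25/43 = 1. Resulting codeword lengths (in the order the probabilities were given): (2, 2, 2, 2). L_avg = sum(p_i * l_i) = 15/43*2 + 10/43*2 + 8/43*2 + 10/43*2 = 2

2.0 bits


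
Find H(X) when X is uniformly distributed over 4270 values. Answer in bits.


H = log2(n) = log2(4270) = 12.06

12.06 bits


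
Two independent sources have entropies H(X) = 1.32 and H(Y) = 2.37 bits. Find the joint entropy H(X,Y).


For independent variables, H(X,Y) = H(X) + H(Y) = 1.32 + 2.37 = 3.69

3.69 bits


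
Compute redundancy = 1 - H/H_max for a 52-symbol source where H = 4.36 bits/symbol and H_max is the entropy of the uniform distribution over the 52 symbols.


H_max = log2(K) = log2(52) = 5.7004 bits/symbol. Redundancy = 1 - H/H_max = 1 - 4.36/5.7004 = 1 - 0.7649 = 0.2351

0.2351


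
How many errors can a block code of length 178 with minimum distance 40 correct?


Correction capability = floor((d-1)/2) = floor((40-1)/2) = 19

19 errors


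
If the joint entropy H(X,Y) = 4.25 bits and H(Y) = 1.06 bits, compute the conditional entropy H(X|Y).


H(X|Y) = H(X,Y) - H(Y) = 4.25 - 1.06 = 3.19

3.19 bits


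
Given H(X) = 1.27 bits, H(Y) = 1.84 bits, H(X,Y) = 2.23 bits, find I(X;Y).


I(X;Y) = H(X) + H(Y) - H(X,Y) = 1.27 + 1.84 - 2.23 = 0.88

0.88 bits


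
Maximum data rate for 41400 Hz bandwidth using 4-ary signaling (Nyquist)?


Rate = 2 * B * log2(M) = 2 * 41400 * 2.0 = 165600.0

165600.0 bps


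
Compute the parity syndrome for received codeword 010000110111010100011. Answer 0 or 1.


Syndrome = XOR of all bits = 0 XOR 1 XOR 0 XOR 0 XOR 0 XOR 0 XOR 1 XOR 1 XOR 0 XOR 1 XOR 1 XOR 1 XOR 0 XOR 1 XOR 0 XOR 1 XOR 0 XOR 0 XOR 0 XOR 1 XOR 1 = 0

0


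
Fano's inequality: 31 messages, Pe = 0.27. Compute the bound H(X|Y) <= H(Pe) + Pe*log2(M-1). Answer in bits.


H(Pe) = -Pe*log2(Pe) - (1-Pe)*log2(1-Pe) = -0.27*log2(0.27) - 0.73*log2(0.73) = 0.510022 + 0.331443 = 0.8415. Pe*log2(M-1) = 0.27*log2(30) = 1.324860. Bound = H(Pe) + Pe*log2(M-1) = 0.510022 + 0.331443 + 1.324860 = 2.1663

2.1663 bits


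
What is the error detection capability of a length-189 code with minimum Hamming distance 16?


Detection capability = d_min - 1 = 16 - 1 = 15

15 errors


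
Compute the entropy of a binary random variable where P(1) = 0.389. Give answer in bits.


H = -p*log2(p) - (1-p)*log2(1-p). -0.389*log2(0.389) = 0.529879; -0.611*log2(0.611) = 0.434272. H = 0.529879 + 0.434272 = 0.9642

0.9642 bits


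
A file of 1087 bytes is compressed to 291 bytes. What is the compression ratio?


Ratio = original / compressed = 1087 / 291 = 3.7354

3.7354


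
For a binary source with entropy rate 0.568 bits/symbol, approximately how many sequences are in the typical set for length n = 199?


log2|A_typical| = nH = 199 * 0.568 = 113.032, so |A_typical| ~ 2^113.032 = 1.062e+34

1.062e+34


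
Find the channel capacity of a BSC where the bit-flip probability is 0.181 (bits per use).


H(p) = -p*log2(p) - (1-p)*log2(1-p) = -0.181*log2(0.181) - 0.819*log2(0.819) = 0.446335 + 0.235925 = 0.6823. C = 1 - H(p) = 1 - 0.6823 = 0.3177

0.3177 bits


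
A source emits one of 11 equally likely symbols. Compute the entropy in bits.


H = log2(n) = log2(11) = 3.4594

3.4594 bits


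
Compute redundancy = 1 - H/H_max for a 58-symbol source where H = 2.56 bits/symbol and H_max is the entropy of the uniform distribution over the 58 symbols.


H_max = log2(K) = log2(58) = 5.858 bits/symbol. Redundancy = 1 - H/H_max = 1 - 2.56/5.858 = 1 - 0.437 = 0.563

0.563


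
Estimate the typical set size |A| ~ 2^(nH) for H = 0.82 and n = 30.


log2|A_typical| = nH = 30 * 0.82 = 24.6, so |A_typical| ~ 2^24.6 = 2.543e+07

2.543e+07


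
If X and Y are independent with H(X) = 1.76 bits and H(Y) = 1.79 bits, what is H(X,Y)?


For independent variables, H(X,Y) = H(X) + H(Y) = 1.76 + 1.79 = 3.55

3.55 bits


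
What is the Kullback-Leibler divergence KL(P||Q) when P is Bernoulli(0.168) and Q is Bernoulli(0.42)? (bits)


KL = p*log2(p/q) + (1-p)*log2((1-p)/(1-q)) = 0.168*log2(0.168/0.42) + 0.832*log2(0.832/0.58) = 0.211

0.211 bits


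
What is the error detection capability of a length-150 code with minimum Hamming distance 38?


Detection capability = d_min - 1 = 38 - 1 = 37

37 errors


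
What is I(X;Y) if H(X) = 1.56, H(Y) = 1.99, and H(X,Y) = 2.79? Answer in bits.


I(X;Y) = H(X) + H(Y) - H(X,Y) = 1.56 + 1.99 - 2.79 = 0.76

0.76 bits


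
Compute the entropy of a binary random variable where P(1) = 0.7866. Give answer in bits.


H = -p*log2(p) - (1-p)*log2(1-p). -0.7866*log2(0.7866) = 0.272398; -0.2134*log2(0.2134) = 0.475534. H = 0.272398 + 0.475534 = 0.7479

0.7479 bits


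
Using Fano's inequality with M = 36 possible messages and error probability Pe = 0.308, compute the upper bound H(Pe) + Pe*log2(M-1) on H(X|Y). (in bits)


H(Pe) = -Pe*log2(Pe) - (1-Pe)*log2(1-Pe) = -0.308*log2(0.308) - 0.692*log2(0.692) = 0.523291 + 0.367560 = 0.8909. Pe*log2(M-1) = 0.308*log2(35) = 1.579819. Bound = H(Pe) + Pe*log2(M-1) = 0.523291 + 0.367560 + 1.579819 = 2.4707

2.4707 bits


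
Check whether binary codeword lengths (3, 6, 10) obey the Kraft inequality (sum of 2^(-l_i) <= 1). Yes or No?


Kraft sum = sum(2^(-l_i)) = 0.1416, need <= 1. Result: satisfied (a binary prefix-free code with these lengths exists)

Yes


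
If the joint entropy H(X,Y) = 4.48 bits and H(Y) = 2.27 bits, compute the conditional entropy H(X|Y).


H(X|Y) = H(X,Y) - H(Y) = 4.48 - 2.27 = 2.21

2.21 bits


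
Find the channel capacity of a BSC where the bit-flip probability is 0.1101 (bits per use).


H(p) = -p*log2(p) - (1-p)*log2(1-p) = -0.1101*log2(0.1101) - 0.8899*log2(0.8899) = 0.350461 + 0.149757 = 0.5002. C = 1 - H(p) = 1 - 0.5002 = 0.4998

0.4998 bits


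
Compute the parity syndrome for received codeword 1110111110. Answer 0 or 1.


Syndrome = XOR of all bits = 1 XOR 1 XOR 1 XOR 0 XOR 1 XOR 1 XOR 1 XOR 1 XOR 1 XOR 0 = 0

0


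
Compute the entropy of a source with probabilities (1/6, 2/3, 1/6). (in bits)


H = -sum(p_i * log2(p_i)). Terms: -(1/6)*log2(1/6) = 0.430827; -(2/3)*log2(2/3) = 0.389975; -(1/6)*log2(1/6) = 0.430827. H = 0.430827 + 0.389975 + 0.430827 = 1.2516

1.2516 bits


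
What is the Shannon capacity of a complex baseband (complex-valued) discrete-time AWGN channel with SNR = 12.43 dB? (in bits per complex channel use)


SNR_linear = 10^(12.43/10) = 17.4985; C = log2(1 + SNR_linear) = log2(1 + 17.4985) = 4.2093

4.2093 bits/channel use


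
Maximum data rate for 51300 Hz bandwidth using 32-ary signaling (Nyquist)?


Rate = 2 * B * log2(M) = 2 * 51300 * 5.0 = 513000.0

513000.0 bps


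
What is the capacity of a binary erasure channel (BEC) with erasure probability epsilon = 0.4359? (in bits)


C = 1 - epsilon = 1 - 0.4359 = 0.5641

0.5641 bits


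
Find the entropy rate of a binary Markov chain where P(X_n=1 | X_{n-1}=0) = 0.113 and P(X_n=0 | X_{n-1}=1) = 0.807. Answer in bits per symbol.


Stationary distribution: pi_0 = p10/(p01+p10) = 0.8772, pi_1 = 0.1228. Entropy rate H' = pi_0*H(p01) + pi_1*H(p10) = 0.8772*0.5089 + 0.1228*0.7077 = 0.5333

0.5333 bits/symbol


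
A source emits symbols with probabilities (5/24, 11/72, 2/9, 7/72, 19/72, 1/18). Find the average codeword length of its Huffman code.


Huffman construction (repeatedly merge the two least-probable nodes; each merge adds 1 bit to every symbol beneath it): 1/18 + 7/72 = 11/72; 11/72 + 11/72 = 11/36; 5/24 + 2/9 = 31/72; 19/72 + 11/36 = 41/72; 31/72 + 41/72 = 1. Resulting codeword lengths (in the order the probabilities were given): (2, 3, 2, 4, 2, 4). L_avg = sum(p_i * l_i) = 5/24*2 + 11/72*3 + 2/9*2 + 7/72*4 + 19/72*2 + 1/18*4 = 59/24 = 2.4583

2.4583 bits


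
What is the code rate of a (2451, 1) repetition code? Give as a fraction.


Rate = k/n = 1/2451

1/2451


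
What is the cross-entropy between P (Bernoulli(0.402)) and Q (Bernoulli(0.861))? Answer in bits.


H(P,Q) = -p*log2(q) - (1-p)*log2(1-q). -0.402*log2(0.861) = 0.086798; -0.598*log2(0.139) = 1.702412. H(P,Q) = 0.086798 + 1.702412 = 1.7892

1.7892 bits


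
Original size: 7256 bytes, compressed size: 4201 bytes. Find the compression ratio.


Ratio = original / compressed = 7256 / 4201 = 1.7272

1.7272


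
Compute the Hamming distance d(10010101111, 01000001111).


Count differing positions: ^ ^ . ^ . ^ . . . . . = 4 differences

4


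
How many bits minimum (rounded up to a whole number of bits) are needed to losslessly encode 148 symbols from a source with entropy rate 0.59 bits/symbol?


Minimum bits >= n * H = 148 * 0.59 = 87.32, rounded up to a whole number of bits = 88

88 bits


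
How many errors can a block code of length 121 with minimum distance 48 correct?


Correction capability = floor((d-1)/2) = floor((48-1)/2) = 23

23 errors


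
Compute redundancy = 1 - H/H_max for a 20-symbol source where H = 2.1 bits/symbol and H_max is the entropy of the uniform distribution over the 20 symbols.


H_max = log2(K) = log2(20) = 4.3219 bits/symbol. Redundancy = 1 - H/H_max = 1 - 2.1/4.3219 = 1 - 0.4859 = 0.5141

0.5141


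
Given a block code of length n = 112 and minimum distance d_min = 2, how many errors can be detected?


Detection capability = d_min - 1 = 2 - 1 = 1

1 errors


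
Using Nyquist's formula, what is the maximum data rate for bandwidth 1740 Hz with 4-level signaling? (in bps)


Rate = 2 * B * log2(M) = 2 * 1740 * 2.0 = 6960.0

6960.0 bps


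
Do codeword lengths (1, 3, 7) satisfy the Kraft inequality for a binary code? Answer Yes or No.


Kraft sum = sum(2^(-l_i)) = 0.6328, need <= 1. Result: satisfied (a binary prefix-free code with these lengths exists)

Yes


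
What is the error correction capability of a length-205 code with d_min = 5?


Correction capability = floor((d-1)/2) = floor((5-1)/2) = 2

2 errors


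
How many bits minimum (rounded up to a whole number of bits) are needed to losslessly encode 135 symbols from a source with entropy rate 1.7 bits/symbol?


Minimum bits >= n * H = 135 * 1.7 = 229.5, rounded up to a whole number of bits = 230

230 bits


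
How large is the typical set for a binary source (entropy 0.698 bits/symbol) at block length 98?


log2|A_typical| = nH = 98 * 0.698 = 68.404, so |A_typical| ~ 2^68.404 = 3.905e+20

3.905e+20


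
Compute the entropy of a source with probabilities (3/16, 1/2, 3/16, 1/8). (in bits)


H = -sum(p_i * log2(p_i)). Terms: -(3/16)*log2(3/16) = 0.452820; -(1/2)*log2(1/2) = 0.500000; -(3/16)*log2(3/16) = 0.452820; -(1/8)*log2(1/8) = 0.375000. H = 0.452820 + 0.500000 + 0.452820 + 0.375000 = 1.7806

1.7806 bits


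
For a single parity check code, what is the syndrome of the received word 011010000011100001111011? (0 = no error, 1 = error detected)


Syndrome = XOR of all bits = 0 XOR 1 XOR 1 XOR 0 XOR 1 XOR 0 XOR 0 XOR 0 XOR 0 XOR 0 XOR 1 XOR 1 XOR 1 XOR 0 XOR 0 XOR 0 XOR 0 XOR 1 XOR 1 XOR 1 XOR 1 XOR 0 XOR 1 XOR 1 = 0

0


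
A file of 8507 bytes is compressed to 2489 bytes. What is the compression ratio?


Ratio = original / compressed = 8507 / 2489 = 3.4178

3.4178


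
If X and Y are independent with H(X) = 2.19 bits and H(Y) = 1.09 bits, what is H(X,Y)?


For independent variables, H(X,Y) = H(X) + H(Y) = 2.19 + 1.09 = 3.28

3.28 bits


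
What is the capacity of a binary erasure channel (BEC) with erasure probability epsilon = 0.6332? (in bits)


C = 1 - epsilon = 1 - 0.6332 = 0.3668

0.3668 bits
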